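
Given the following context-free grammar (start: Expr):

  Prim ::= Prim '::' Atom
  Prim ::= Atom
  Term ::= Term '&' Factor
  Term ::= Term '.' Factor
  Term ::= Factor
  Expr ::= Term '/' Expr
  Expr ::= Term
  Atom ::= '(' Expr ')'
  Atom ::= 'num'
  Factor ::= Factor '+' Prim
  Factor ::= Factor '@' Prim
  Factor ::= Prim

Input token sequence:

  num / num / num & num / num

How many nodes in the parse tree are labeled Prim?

[Expr [Term [Factor [Prim [Atom num]]]] / [Expr [Term [Factor [Prim [Atom num]]]] / [Expr [Term [Term [Factor [Prim [Atom num]]]] & [Factor [Prim [Atom num]]]] / [Expr [Term [Factor [Prim [Atom num]]]]]]]]

5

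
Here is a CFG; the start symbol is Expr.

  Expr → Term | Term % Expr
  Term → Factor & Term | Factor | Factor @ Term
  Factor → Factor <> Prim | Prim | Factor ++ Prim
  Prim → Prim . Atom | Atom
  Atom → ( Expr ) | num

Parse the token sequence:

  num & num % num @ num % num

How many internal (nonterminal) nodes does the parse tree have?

[Expr [Term [Factor [Prim [Atom num]]] & [Term [Factor [Prim [Atom num]]]]] % [Expr [Term [Factor [Prim [Atom num]]] @ [Term [Factor [Prim [Atom num]]]]] % [Expr [Term [Factor [Prim [Atom num]]]]]]]

23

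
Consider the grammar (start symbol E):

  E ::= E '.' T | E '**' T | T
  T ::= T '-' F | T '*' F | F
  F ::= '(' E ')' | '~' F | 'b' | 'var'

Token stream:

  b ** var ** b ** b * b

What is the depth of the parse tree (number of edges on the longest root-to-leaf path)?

6

[E [E [E [E [T [F b]]] ** [T [F var]]] ** [T [F b]]] ** [T [T [F b]] * [F b]]]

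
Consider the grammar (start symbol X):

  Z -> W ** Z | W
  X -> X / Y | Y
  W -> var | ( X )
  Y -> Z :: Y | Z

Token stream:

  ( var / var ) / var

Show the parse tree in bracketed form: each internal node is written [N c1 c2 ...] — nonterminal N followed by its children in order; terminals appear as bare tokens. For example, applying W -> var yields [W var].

X
X / Y
Y / Y
Z / Y
W / Y
( X ) / Y
( X / Y ) / Y
( Y / Y ) / Y
( Z / Y ) / Y
( W / Y ) / Y
( var / Y ) / Y
( var / Z ) / Y
( var / W ) / Y
( var / var ) / Y
( var / var ) / Z
( var / var ) / W
( var / var ) / var

[X [X [Y [Z [W ( [X [X [Y [Z [W var]]]] / [Y [Z [W var]]]] )]]]] / [Y [Z [W var]]]]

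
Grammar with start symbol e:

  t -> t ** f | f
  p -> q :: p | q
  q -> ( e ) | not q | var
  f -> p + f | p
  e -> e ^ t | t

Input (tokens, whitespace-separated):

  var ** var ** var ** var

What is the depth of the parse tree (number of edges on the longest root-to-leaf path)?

8

[e [t [t [t [t [f [p [q var]]]] ** [f [p [q var]]]] ** [f [p [q var]]]] ** [f [p [q var]]]]]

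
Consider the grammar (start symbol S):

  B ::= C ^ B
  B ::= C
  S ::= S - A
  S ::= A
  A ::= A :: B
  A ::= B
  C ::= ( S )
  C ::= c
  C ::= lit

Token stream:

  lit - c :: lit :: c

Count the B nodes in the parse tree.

[S [S [A [B [C lit]]]] - [A [A [A [B [C c]]] :: [B [C lit]]] :: [B [C c]]]]

4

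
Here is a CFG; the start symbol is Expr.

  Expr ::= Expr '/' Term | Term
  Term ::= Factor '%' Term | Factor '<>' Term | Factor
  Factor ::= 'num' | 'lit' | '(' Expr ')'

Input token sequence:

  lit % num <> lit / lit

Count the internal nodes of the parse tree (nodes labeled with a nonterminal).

[Expr [Expr [Term [Factor lit] % [Term [Factor num] <> [Term [Factor lit]]]]] / [Term [Factor lit]]]

10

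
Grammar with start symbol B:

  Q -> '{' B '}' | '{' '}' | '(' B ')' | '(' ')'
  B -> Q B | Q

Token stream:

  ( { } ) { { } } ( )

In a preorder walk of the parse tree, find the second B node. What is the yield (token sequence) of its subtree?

[B [Q ( [B [Q { }]] )] [B [Q { [B [Q { }]] }] [B [Q ( )]]]]

{ }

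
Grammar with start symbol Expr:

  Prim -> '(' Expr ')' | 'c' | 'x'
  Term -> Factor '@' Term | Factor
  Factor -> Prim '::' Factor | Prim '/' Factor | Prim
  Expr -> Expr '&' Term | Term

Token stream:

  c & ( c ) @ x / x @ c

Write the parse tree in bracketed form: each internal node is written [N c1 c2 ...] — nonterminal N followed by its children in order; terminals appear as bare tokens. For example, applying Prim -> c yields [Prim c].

Expr
Expr & Term
Term & Term
Factor & Term
Prim & Term
c & Term
c & Factor @ Term
c & Prim @ Term
c & ( Expr ) @ Term
c & ( Term ) @ Term
c & ( Factor ) @ Term
c & ( Prim ) @ Term
c & ( c ) @ Term
c & ( c ) @ Factor @ Term
c & ( c ) @ Prim / Factor @ Term
c & ( c ) @ x / Factor @ Term
c & ( c ) @ x / Prim @ Term
c & ( c ) @ x / x @ Term
c & ( c ) @ x / x @ Factor
c & ( c ) @ x / x @ Prim
c & ( c ) @ x / x @ c

[Expr [Expr [Term [Factor [Prim c]]]] & [Term [Factor [Prim ( [Expr [Term [Factor [Prim c]]]] )]] @ [Term [Factor [Prim x] / [Factor [Prim x]]] @ [Term [Factor [Prim c]]]]]]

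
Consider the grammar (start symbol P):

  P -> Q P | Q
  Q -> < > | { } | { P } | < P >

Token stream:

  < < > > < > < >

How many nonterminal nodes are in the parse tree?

8

[P [Q < [P [Q < >]] >] [P [Q < >] [P [Q < >]]]]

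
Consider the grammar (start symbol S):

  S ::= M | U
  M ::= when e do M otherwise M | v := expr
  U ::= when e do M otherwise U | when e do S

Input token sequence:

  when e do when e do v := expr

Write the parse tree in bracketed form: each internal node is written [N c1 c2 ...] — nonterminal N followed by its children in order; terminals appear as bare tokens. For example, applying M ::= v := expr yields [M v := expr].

[S [U when e do [S [U when e do [S [M v := expr]]]]]]

S
U
when e do S
when e do U
when e do when e do S
when e do when e do M
when e do when e do v := expr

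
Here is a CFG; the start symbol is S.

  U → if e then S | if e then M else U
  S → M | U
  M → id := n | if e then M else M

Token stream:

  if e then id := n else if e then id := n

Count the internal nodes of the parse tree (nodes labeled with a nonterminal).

[S [U if e then [M id := n] else [U if e then [S [M id := n]]]]]

6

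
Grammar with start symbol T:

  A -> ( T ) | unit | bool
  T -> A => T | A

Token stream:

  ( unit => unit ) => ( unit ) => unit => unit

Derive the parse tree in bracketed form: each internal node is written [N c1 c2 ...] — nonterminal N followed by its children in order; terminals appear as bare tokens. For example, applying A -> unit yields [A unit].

[T [A ( [T [A unit] => [T [A unit]]] )] => [T [A ( [T [A unit]] )] => [T [A unit] => [T [A unit]]]]]

T
A => T
( T ) => T
( A => T ) => T
( unit => T ) => T
( unit => A ) => T
( unit => unit ) => T
( unit => unit ) => A => T
( unit => unit ) => ( T ) => T
( unit => unit ) => ( A ) => T
( unit => unit ) => ( unit ) => T
( unit => unit ) => ( unit ) => A => T
( unit => unit ) => ( unit ) => unit => T
( unit => unit ) => ( unit ) => unit => A
( unit => unit ) => ( unit ) => unit => unit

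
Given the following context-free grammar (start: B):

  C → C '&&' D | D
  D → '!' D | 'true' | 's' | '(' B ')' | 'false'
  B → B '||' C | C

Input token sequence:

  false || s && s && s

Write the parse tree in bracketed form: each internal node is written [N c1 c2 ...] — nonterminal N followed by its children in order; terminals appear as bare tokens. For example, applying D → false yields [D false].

[B [B [C [D false]]] || [C [C [C [D s]] && [D s]] && [D s]]]

B
B || C
C || C
D || C
false || C
false || C && D
false || C && D && D
false || D && D && D
false || s && D && D
false || s && s && D
false || s && s && s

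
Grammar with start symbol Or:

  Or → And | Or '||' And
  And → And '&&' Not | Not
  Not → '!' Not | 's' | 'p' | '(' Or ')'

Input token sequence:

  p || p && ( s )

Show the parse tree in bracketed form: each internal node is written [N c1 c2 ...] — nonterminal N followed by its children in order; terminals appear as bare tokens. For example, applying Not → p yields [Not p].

Or
Or || And
And || And
Not || And
p || And
p || And && Not
p || Not && Not
p || p && Not
p || p && ( Or )
p || p && ( And )
p || p && ( Not )
p || p && ( s )

[Or [Or [And [Not p]]] || [And [And [Not p]] && [Not ( [Or [And [Not s]]] )]]]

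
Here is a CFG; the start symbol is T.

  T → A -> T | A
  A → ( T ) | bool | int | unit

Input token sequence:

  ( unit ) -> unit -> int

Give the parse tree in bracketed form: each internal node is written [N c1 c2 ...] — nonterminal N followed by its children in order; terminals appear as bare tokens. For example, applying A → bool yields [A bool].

T
A -> T
( T ) -> T
( A ) -> T
( unit ) -> T
( unit ) -> A -> T
( unit ) -> unit -> T
( unit ) -> unit -> A
( unit ) -> unit -> int

[T [A ( [T [A unit]] )] -> [T [A unit] -> [T [A int]]]]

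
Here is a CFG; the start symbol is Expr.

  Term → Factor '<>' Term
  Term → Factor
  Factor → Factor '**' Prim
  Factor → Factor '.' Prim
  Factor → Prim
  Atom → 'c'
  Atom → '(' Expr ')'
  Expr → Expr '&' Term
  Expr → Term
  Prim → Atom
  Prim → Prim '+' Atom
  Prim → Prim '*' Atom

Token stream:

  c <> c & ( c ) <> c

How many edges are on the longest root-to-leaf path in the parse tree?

[Expr [Expr [Term [Factor [Prim [Atom c]]] <> [Term [Factor [Prim [Atom c]]]]]] & [Term [Factor [Prim [Atom ( [Expr [Term [Factor [Prim [Atom c]]]]] )]]] <> [Term [Factor [Prim [Atom c]]]]]]

10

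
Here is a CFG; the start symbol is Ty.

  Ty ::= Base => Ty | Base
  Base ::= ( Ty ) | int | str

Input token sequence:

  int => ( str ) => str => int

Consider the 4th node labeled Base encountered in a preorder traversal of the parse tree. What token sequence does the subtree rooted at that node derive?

str

[Ty [Base int] => [Ty [Base ( [Ty [Base str]] )] => [Ty [Base str] => [Ty [Base int]]]]]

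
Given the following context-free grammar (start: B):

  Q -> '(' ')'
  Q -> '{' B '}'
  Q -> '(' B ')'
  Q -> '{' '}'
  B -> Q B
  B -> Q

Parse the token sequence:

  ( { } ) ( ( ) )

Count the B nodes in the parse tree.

4

[B [Q ( [B [Q { }]] )] [B [Q ( [B [Q ( )]] )]]]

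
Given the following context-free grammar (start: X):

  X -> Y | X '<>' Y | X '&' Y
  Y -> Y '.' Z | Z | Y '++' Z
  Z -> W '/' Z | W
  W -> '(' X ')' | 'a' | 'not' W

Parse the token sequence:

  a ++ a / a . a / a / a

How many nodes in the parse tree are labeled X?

[X [Y [Y [Y [Z [W a]]] ++ [Z [W a] / [Z [W a]]]] . [Z [W a] / [Z [W a] / [Z [W a]]]]]]

1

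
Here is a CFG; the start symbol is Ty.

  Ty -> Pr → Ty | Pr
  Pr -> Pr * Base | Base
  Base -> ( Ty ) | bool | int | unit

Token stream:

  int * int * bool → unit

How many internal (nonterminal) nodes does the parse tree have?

10

[Ty [Pr [Pr [Pr [Base int]] * [Base int]] * [Base bool]] → [Ty [Pr [Base unit]]]]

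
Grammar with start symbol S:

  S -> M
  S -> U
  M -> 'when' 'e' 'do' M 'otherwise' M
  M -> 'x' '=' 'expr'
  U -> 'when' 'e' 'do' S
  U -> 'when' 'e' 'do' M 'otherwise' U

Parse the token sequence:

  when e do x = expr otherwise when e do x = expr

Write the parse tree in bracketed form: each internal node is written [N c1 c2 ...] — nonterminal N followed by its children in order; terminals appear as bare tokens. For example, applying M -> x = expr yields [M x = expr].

[S [U when e do [M x = expr] otherwise [U when e do [S [M x = expr]]]]]

S
U
when e do M otherwise U
when e do x = expr otherwise U
when e do x = expr otherwise when e do S
when e do x = expr otherwise when e do M
when e do x = expr otherwise when e do x = expr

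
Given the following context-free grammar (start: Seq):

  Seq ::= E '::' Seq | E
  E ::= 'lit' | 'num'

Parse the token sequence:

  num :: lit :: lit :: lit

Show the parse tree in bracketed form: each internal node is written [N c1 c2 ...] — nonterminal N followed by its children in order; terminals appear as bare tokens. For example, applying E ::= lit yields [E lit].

Seq
E :: Seq
num :: Seq
num :: E :: Seq
num :: lit :: Seq
num :: lit :: E :: Seq
num :: lit :: lit :: Seq
num :: lit :: lit :: E
num :: lit :: lit :: lit

[Seq [E num] :: [Seq [E lit] :: [Seq [E lit] :: [Seq [E lit]]]]]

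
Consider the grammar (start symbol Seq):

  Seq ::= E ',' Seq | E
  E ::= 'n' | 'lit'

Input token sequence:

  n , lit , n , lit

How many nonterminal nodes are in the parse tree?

8

[Seq [E n] , [Seq [E lit] , [Seq [E n] , [Seq [E lit]]]]]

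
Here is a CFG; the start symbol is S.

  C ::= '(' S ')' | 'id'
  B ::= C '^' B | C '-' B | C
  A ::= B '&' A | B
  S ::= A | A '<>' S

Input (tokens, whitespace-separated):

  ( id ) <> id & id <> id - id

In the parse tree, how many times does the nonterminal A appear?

[S [A [B [C ( [S [A [B [C id]]]] )]]] <> [S [A [B [C id]] & [A [B [C id]]]] <> [S [A [B [C id] - [B [C id]]]]]]]

5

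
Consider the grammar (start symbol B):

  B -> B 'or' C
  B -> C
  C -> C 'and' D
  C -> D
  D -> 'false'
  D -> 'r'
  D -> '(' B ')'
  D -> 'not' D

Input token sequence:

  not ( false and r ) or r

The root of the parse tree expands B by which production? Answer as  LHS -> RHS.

[B [B [C [D not [D ( [B [C [C [D false]] and [D r]]] )]]]] or [C [D r]]]

B -> B 'or' C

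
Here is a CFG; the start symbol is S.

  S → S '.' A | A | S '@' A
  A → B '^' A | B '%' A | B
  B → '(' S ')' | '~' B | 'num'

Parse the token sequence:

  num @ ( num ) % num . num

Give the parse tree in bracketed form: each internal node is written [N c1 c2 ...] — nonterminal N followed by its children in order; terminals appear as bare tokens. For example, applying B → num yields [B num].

[S [S [S [A [B num]]] @ [A [B ( [S [A [B num]]] )] % [A [B num]]]] . [A [B num]]]

S
S . A
S @ A . A
A @ A . A
B @ A . A
num @ A . A
num @ B % A . A
num @ ( S ) % A . A
num @ ( A ) % A . A
num @ ( B ) % A . A
num @ ( num ) % A . A
num @ ( num ) % B . A
num @ ( num ) % num . A
num @ ( num ) % num . B
num @ ( num ) % num . num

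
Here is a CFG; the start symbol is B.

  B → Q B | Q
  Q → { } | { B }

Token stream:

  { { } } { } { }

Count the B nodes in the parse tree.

4

[B [Q { [B [Q { }]] }] [B [Q { }] [B [Q { }]]]]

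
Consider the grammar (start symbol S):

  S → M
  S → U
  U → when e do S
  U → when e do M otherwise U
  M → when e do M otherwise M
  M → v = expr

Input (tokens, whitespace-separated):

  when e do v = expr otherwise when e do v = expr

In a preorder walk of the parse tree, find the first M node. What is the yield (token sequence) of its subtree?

[S [U when e do [M v = expr] otherwise [U when e do [S [M v = expr]]]]]

v = expr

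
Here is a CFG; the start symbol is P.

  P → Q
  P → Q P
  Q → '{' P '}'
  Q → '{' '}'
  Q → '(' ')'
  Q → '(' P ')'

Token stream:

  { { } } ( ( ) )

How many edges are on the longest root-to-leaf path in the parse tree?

5

[P [Q { [P [Q { }]] }] [P [Q ( [P [Q ( )]] )]]]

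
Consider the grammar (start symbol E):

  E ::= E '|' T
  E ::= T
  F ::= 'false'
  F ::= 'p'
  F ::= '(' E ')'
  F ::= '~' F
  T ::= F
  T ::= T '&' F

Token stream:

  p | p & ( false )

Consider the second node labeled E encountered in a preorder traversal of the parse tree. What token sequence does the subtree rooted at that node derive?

[E [E [T [F p]]] | [T [T [F p]] & [F ( [E [T [F false]]] )]]]

p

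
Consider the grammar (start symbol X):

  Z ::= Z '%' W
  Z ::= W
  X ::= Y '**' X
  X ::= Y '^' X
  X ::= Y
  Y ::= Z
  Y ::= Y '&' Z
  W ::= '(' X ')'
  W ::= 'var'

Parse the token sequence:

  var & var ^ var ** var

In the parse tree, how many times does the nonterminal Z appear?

[X [Y [Y [Z [W var]]] & [Z [W var]]] ^ [X [Y [Z [W var]]] ** [X [Y [Z [W var]]]]]]

4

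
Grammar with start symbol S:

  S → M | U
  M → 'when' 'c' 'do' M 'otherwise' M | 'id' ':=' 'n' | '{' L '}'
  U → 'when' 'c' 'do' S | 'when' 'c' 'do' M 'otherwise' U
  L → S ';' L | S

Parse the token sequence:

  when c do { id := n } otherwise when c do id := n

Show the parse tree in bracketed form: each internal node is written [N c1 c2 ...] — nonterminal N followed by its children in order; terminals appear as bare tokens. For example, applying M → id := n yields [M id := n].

[S [U when c do [M { [L [S [M id := n]]] }] otherwise [U when c do [S [M id := n]]]]]

S
U
when c do M otherwise U
when c do { L } otherwise U
when c do { S } otherwise U
when c do { M } otherwise U
when c do { id := n } otherwise U
when c do { id := n } otherwise when c do S
when c do { id := n } otherwise when c do M
when c do { id := n } otherwise when c do id := n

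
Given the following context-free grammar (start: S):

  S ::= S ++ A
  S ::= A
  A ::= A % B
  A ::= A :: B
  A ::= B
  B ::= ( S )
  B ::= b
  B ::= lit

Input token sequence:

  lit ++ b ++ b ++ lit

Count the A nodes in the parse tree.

4

[S [S [S [S [A [B lit]]] ++ [A [B b]]] ++ [A [B b]]] ++ [A [B lit]]]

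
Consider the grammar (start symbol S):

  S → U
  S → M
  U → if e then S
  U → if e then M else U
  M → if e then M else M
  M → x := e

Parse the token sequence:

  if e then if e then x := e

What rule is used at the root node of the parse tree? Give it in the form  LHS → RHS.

S → U

[S [U if e then [S [U if e then [S [M x := e]]]]]]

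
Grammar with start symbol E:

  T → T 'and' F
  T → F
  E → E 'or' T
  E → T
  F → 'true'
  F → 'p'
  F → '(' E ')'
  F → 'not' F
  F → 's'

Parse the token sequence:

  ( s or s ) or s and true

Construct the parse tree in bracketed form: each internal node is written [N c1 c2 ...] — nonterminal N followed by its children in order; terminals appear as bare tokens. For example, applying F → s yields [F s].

E
E or T
T or T
F or T
( E ) or T
( E or T ) or T
( T or T ) or T
( F or T ) or T
( s or T ) or T
( s or F ) or T
( s or s ) or T
( s or s ) or T and F
( s or s ) or F and F
( s or s ) or s and F
( s or s ) or s and true

[E [E [T [F ( [E [E [T [F s]]] or [T [F s]]] )]]] or [T [T [F s]] and [F true]]]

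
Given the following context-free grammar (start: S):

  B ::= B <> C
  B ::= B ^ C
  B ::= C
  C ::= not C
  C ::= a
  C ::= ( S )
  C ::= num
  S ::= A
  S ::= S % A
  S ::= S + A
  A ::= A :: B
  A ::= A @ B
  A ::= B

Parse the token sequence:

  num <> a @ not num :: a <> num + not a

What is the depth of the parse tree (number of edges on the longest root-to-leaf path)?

[S [S [A [A [A [B [B [C num]] <> [C a]]] @ [B [C not [C num]]]] :: [B [B [C a]] <> [C num]]]] + [A [B [C not [C a]]]]]

8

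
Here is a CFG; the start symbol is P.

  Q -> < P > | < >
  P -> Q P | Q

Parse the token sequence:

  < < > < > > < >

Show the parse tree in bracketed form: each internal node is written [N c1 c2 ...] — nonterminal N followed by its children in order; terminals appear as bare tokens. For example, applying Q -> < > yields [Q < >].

[P [Q < [P [Q < >] [P [Q < >]]] >] [P [Q < >]]]

P
Q P
< P > P
< Q P > P
< < > P > P
< < > Q > P
< < > < > > P
< < > < > > Q
< < > < > > < >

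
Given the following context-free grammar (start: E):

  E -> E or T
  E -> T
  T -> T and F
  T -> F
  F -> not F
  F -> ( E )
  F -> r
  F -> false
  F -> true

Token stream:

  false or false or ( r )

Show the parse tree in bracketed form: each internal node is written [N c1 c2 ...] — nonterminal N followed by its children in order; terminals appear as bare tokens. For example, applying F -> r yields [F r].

[E [E [E [T [F false]]] or [T [F false]]] or [T [F ( [E [T [F r]]] )]]]

E
E or T
E or T or T
T or T or T
F or T or T
false or T or T
false or F or T
false or false or T
false or false or F
false or false or ( E )
false or false or ( T )
false or false or ( F )
false or false or ( r )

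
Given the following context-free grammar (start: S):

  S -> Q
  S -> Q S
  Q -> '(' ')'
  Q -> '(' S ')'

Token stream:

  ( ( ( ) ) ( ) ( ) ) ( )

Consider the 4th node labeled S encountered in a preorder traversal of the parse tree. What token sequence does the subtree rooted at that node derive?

[S [Q ( [S [Q ( [S [Q ( )]] )] [S [Q ( )] [S [Q ( )]]]] )] [S [Q ( )]]]

( ) ( )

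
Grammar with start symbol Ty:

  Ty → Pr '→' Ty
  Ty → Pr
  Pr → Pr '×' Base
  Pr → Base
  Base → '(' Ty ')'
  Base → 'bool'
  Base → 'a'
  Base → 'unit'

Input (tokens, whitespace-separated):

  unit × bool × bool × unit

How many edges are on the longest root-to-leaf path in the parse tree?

[Ty [Pr [Pr [Pr [Pr [Base unit]] × [Base bool]] × [Base bool]] × [Base unit]]]

6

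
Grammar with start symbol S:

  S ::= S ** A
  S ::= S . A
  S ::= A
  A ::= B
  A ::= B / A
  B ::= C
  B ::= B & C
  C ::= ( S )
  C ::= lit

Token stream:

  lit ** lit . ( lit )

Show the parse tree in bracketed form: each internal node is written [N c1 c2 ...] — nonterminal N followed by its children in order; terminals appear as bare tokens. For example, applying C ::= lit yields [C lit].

S
S . A
S ** A . A
A ** A . A
B ** A . A
C ** A . A
lit ** A . A
lit ** B . A
lit ** C . A
lit ** lit . A
lit ** lit . B
lit ** lit . C
lit ** lit . ( S )
lit ** lit . ( A )
lit ** lit . ( B )
lit ** lit . ( C )
lit ** lit . ( lit )

[S [S [S [A [B [C lit]]]] ** [A [B [C lit]]]] . [A [B [C ( [S [A [B [C lit]]]] )]]]]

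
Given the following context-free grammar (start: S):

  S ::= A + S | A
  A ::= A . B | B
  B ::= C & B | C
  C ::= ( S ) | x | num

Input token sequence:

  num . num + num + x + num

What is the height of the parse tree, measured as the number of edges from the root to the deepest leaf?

[S [A [A [B [C num]]] . [B [C num]]] + [S [A [B [C num]]] + [S [A [B [C x]]] + [S [A [B [C num]]]]]]]

7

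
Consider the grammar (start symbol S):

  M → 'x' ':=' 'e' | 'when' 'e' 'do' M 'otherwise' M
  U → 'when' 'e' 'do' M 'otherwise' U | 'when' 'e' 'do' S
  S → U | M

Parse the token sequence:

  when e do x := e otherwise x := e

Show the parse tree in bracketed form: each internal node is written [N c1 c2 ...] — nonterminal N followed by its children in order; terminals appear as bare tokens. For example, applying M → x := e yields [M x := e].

[S [M when e do [M x := e] otherwise [M x := e]]]

S
M
when e do M otherwise M
when e do x := e otherwise M
when e do x := e otherwise x := e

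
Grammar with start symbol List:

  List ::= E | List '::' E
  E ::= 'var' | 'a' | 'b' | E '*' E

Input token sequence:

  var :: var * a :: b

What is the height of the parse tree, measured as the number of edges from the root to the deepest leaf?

[List [List [List [E var]] :: [E [E var] * [E a]]] :: [E b]]

4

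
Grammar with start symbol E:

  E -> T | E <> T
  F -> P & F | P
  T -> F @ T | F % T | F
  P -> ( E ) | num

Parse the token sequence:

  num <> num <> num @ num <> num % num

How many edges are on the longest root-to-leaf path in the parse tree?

7

[E [E [E [E [T [F [P num]]]] <> [T [F [P num]]]] <> [T [F [P num]] @ [T [F [P num]]]]] <> [T [F [P num]] % [T [F [P num]]]]]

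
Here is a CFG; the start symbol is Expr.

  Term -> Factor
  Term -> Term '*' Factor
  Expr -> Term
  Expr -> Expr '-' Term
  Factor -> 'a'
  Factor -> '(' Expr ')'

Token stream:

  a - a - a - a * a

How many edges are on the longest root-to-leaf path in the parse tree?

6

[Expr [Expr [Expr [Expr [Term [Factor a]]] - [Term [Factor a]]] - [Term [Factor a]]] - [Term [Term [Factor a]] * [Factor a]]]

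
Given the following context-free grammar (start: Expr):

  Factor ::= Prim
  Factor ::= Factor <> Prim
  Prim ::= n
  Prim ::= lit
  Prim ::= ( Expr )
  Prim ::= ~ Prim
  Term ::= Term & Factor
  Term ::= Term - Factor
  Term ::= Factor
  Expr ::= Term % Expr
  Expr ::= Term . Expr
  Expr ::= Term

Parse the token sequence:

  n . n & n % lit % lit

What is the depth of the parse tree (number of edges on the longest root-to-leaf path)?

[Expr [Term [Factor [Prim n]]] . [Expr [Term [Term [Factor [Prim n]]] & [Factor [Prim n]]] % [Expr [Term [Factor [Prim lit]]] % [Expr [Term [Factor [Prim lit]]]]]]]

7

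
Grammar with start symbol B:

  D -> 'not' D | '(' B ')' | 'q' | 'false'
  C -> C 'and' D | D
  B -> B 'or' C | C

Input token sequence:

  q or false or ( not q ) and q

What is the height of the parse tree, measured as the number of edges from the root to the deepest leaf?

8

[B [B [B [C [D q]]] or [C [D false]]] or [C [C [D ( [B [C [D not [D q]]]] )]] and [D q]]]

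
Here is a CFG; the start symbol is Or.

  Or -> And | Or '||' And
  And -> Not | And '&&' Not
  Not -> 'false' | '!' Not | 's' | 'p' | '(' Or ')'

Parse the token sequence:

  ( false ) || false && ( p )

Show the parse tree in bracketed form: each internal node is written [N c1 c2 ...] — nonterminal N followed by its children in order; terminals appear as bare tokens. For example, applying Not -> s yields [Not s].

Or
Or || And
And || And
Not || And
( Or ) || And
( And ) || And
( Not ) || And
( false ) || And
( false ) || And && Not
( false ) || Not && Not
( false ) || false && Not
( false ) || false && ( Or )
( false ) || false && ( And )
( false ) || false && ( Not )
( false ) || false && ( p )

[Or [Or [And [Not ( [Or [And [Not false]]] )]]] || [And [And [Not false]] && [Not ( [Or [And [Not p]]] )]]]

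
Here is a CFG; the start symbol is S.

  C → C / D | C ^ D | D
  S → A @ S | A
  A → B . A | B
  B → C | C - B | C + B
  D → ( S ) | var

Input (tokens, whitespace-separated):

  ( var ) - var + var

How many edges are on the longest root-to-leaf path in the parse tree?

[S [A [B [C [D ( [S [A [B [C [D var]]]]] )]] - [B [C [D var]] + [B [C [D var]]]]]]]

10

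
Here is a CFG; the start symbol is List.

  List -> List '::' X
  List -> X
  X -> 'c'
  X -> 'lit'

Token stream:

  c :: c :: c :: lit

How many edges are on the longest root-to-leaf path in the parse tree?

5

[List [List [List [List [X c]] :: [X c]] :: [X c]] :: [X lit]]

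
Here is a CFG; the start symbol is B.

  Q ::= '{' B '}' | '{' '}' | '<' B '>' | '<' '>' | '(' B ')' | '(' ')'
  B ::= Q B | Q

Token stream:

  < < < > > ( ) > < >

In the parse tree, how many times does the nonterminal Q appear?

[B [Q < [B [Q < [B [Q < >]] >] [B [Q ( )]]] >] [B [Q < >]]]

5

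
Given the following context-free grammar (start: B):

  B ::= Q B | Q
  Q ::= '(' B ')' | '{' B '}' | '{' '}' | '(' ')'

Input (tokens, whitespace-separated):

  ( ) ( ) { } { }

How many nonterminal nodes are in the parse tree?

8

[B [Q ( )] [B [Q ( )] [B [Q { }] [B [Q { }]]]]]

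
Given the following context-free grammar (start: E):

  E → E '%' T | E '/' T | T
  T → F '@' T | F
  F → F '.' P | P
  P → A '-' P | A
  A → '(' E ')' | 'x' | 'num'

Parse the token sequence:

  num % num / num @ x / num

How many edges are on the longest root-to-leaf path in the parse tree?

[E [E [E [E [T [F [P [A num]]]]] % [T [F [P [A num]]]]] / [T [F [P [A num]]] @ [T [F [P [A x]]]]]] / [T [F [P [A num]]]]]

8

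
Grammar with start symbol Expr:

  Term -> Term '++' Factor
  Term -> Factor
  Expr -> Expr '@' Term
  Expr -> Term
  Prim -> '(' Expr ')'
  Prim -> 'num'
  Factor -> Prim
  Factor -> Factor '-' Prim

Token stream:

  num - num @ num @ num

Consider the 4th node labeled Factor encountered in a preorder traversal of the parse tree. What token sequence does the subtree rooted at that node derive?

[Expr [Expr [Expr [Term [Factor [Factor [Prim num]] - [Prim num]]]] @ [Term [Factor [Prim num]]]] @ [Term [Factor [Prim num]]]]

num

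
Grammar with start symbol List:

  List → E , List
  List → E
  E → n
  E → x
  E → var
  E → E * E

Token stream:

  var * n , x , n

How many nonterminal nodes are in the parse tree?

8

[List [E [E var] * [E n]] , [List [E x] , [List [E n]]]]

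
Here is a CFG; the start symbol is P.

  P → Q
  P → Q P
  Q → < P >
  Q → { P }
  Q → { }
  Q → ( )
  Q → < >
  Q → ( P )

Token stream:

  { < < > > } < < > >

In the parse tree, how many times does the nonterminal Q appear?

[P [Q { [P [Q < [P [Q < >]] >]] }] [P [Q < [P [Q < >]] >]]]

5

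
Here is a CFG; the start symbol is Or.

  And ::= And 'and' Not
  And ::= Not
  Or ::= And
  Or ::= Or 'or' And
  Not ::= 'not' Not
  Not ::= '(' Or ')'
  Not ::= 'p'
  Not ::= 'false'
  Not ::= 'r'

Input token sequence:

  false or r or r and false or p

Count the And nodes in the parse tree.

5

[Or [Or [Or [Or [And [Not false]]] or [And [Not r]]] or [And [And [Not r]] and [Not false]]] or [And [Not p]]]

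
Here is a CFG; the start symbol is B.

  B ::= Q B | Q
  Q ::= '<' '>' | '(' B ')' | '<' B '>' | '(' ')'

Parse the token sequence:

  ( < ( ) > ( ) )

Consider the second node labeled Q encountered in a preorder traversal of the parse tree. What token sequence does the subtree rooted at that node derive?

< ( ) >

[B [Q ( [B [Q < [B [Q ( )]] >] [B [Q ( )]]] )]]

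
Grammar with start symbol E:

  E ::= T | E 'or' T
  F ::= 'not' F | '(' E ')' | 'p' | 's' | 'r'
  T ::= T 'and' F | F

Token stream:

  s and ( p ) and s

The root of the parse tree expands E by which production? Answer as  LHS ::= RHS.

E ::= T

[E [T [T [T [F s]] and [F ( [E [T [F p]]] )]] and [F s]]]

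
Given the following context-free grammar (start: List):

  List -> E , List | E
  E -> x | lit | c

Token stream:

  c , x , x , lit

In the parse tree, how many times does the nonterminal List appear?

[List [E c] , [List [E x] , [List [E x] , [List [E lit]]]]]

4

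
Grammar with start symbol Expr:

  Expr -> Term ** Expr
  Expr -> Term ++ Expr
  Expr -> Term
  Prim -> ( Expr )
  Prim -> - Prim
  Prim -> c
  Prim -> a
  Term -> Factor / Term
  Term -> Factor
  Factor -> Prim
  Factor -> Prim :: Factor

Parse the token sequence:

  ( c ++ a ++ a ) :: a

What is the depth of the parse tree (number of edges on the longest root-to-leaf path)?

10

[Expr [Term [Factor [Prim ( [Expr [Term [Factor [Prim c]]] ++ [Expr [Term [Factor [Prim a]]] ++ [Expr [Term [Factor [Prim a]]]]]] )] :: [Factor [Prim a]]]]]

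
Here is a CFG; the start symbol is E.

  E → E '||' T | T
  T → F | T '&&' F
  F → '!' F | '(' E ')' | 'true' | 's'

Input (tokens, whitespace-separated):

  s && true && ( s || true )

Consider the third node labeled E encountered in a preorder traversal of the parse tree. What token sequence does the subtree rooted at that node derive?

s

[E [T [T [T [F s]] && [F true]] && [F ( [E [E [T [F s]]] || [T [F true]]] )]]]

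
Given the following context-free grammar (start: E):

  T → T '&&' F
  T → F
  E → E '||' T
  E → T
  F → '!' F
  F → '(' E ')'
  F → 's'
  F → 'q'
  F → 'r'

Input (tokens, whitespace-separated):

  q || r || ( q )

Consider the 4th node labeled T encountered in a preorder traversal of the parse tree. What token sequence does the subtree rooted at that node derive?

[E [E [E [T [F q]]] || [T [F r]]] || [T [F ( [E [T [F q]]] )]]]

q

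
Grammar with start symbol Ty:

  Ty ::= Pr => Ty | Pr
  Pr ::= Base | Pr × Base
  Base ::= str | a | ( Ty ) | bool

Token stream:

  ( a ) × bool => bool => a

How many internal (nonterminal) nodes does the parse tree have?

14

[Ty [Pr [Pr [Base ( [Ty [Pr [Base a]]] )]] × [Base bool]] => [Ty [Pr [Base bool]] => [Ty [Pr [Base a]]]]]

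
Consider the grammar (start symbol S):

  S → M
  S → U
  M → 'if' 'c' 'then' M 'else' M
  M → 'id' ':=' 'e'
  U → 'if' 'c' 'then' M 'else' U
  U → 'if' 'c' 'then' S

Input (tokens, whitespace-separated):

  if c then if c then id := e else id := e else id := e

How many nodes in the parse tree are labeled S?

1

[S [M if c then [M if c then [M id := e] else [M id := e]] else [M id := e]]]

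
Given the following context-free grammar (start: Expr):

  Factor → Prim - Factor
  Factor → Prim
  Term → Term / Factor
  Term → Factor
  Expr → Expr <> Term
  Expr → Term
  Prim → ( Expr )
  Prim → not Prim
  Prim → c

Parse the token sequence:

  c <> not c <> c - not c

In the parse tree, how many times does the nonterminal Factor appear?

4

[Expr [Expr [Expr [Term [Factor [Prim c]]]] <> [Term [Factor [Prim not [Prim c]]]]] <> [Term [Factor [Prim c] - [Factor [Prim not [Prim c]]]]]]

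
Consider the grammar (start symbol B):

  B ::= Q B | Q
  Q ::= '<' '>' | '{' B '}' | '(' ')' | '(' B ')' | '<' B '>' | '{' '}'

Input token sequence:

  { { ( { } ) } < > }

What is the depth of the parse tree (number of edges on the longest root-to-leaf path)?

8

[B [Q { [B [Q { [B [Q ( [B [Q { }]] )]] }] [B [Q < >]]] }]]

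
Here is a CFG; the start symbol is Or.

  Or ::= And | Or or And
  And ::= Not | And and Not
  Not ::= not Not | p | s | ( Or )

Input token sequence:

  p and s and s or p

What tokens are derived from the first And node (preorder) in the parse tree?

[Or [Or [And [And [And [Not p]] and [Not s]] and [Not s]]] or [And [Not p]]]

p and s and s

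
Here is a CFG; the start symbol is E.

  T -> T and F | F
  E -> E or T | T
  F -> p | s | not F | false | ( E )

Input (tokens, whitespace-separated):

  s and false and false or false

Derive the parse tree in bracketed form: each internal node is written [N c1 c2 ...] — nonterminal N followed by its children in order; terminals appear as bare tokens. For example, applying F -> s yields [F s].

E
E or T
T or T
T and F or T
T and F and F or T
F and F and F or T
s and F and F or T
s and false and F or T
s and false and false or T
s and false and false or F
s and false and false or false

[E [E [T [T [T [F s]] and [F false]] and [F false]]] or [T [F false]]]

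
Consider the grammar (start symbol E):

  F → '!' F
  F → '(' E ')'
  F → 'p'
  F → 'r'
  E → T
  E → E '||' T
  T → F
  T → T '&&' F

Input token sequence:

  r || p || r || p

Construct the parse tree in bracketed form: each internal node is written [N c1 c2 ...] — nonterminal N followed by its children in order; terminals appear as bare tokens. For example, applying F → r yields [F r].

[E [E [E [E [T [F r]]] || [T [F p]]] || [T [F r]]] || [T [F p]]]

E
E || T
E || T || T
E || T || T || T
T || T || T || T
F || T || T || T
r || T || T || T
r || F || T || T
r || p || T || T
r || p || F || T
r || p || r || T
r || p || r || F
r || p || r || p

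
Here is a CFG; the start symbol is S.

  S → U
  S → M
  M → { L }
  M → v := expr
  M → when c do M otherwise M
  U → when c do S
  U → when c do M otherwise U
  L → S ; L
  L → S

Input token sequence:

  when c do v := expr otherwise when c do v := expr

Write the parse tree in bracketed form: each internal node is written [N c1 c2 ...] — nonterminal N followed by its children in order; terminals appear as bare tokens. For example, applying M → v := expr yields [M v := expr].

S
U
when c do M otherwise U
when c do v := expr otherwise U
when c do v := expr otherwise when c do S
when c do v := expr otherwise when c do M
when c do v := expr otherwise when c do v := expr

[S [U when c do [M v := expr] otherwise [U when c do [S [M v := expr]]]]]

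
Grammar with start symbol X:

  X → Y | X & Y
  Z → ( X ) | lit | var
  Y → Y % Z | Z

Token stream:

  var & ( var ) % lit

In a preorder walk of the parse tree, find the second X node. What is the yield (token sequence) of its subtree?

[X [X [Y [Z var]]] & [Y [Y [Z ( [X [Y [Z var]]] )]] % [Z lit]]]

var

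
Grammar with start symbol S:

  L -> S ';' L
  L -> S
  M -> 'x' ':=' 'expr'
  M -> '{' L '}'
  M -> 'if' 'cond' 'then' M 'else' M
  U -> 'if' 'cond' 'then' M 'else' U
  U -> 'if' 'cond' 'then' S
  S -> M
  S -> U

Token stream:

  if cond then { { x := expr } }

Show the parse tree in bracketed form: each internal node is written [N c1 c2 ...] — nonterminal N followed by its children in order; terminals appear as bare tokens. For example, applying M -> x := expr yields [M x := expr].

[S [U if cond then [S [M { [L [S [M { [L [S [M x := expr]]] }]]] }]]]]

S
U
if cond then S
if cond then M
if cond then { L }
if cond then { S }
if cond then { M }
if cond then { { L } }
if cond then { { S } }
if cond then { { M } }
if cond then { { x := expr } }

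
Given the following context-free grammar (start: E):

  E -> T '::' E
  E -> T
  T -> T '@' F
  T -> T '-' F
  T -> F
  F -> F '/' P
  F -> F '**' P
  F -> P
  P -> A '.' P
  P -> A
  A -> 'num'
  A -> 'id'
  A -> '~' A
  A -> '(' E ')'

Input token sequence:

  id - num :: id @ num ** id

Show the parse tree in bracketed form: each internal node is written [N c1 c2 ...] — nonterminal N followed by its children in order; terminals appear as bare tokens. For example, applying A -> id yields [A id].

[E [T [T [F [P [A id]]]] - [F [P [A num]]]] :: [E [T [T [F [P [A id]]]] @ [F [F [P [A num]]] ** [P [A id]]]]]]

E
T :: E
T - F :: E
F - F :: E
P - F :: E
A - F :: E
id - F :: E
id - P :: E
id - A :: E
id - num :: E
id - num :: T
id - num :: T @ F
id - num :: F @ F
id - num :: P @ F
id - num :: A @ F
id - num :: id @ F
id - num :: id @ F ** P
id - num :: id @ P ** P
id - num :: id @ A ** P
id - num :: id @ num ** P
id - num :: id @ num ** A
id - num :: id @ num ** id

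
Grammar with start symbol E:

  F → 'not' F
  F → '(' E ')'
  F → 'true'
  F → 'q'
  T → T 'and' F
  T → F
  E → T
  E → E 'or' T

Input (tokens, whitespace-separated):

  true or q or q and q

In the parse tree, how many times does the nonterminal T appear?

[E [E [E [T [F true]]] or [T [F q]]] or [T [T [F q]] and [F q]]]

4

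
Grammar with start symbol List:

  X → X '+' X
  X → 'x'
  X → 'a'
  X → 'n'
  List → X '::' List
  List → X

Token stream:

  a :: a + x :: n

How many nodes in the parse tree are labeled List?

[List [X a] :: [List [X [X a] + [X x]] :: [List [X n]]]]

3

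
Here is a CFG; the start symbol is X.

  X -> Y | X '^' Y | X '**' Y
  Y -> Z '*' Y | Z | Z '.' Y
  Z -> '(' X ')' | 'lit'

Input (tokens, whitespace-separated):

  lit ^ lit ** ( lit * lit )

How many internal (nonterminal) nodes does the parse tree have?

[X [X [X [Y [Z lit]]] ^ [Y [Z lit]]] ** [Y [Z ( [X [Y [Z lit] * [Y [Z lit]]]] )]]]

14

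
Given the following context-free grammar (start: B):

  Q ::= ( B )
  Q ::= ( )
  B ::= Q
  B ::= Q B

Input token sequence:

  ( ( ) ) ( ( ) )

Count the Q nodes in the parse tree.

4

[B [Q ( [B [Q ( )]] )] [B [Q ( [B [Q ( )]] )]]]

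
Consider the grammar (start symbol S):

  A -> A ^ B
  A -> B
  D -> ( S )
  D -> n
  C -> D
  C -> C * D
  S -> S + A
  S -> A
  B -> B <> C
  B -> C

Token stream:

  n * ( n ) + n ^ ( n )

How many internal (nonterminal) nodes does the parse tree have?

26

[S [S [A [B [C [C [D n]] * [D ( [S [A [B [C [D n]]]]] )]]]]] + [A [A [B [C [D n]]]] ^ [B [C [D ( [S [A [B [C [D n]]]]] )]]]]]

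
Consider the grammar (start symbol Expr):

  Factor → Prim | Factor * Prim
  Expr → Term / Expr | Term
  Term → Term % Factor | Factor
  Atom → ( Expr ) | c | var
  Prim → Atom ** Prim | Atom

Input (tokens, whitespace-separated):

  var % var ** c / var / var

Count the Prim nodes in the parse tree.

5

[Expr [Term [Term [Factor [Prim [Atom var]]]] % [Factor [Prim [Atom var] ** [Prim [Atom c]]]]] / [Expr [Term [Factor [Prim [Atom var]]]] / [Expr [Term [Factor [Prim [Atom var]]]]]]]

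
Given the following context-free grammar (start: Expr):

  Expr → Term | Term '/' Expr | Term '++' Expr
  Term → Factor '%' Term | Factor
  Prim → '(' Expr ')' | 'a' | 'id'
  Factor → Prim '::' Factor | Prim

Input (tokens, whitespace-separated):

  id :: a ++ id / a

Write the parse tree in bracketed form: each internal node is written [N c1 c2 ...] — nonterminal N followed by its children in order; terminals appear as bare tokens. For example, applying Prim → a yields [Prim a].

Expr
Term ++ Expr
Factor ++ Expr
Prim :: Factor ++ Expr
id :: Factor ++ Expr
id :: Prim ++ Expr
id :: a ++ Expr
id :: a ++ Term / Expr
id :: a ++ Factor / Expr
id :: a ++ Prim / Expr
id :: a ++ id / Expr
id :: a ++ id / Term
id :: a ++ id / Factor
id :: a ++ id / Prim
id :: a ++ id / a

[Expr [Term [Factor [Prim id] :: [Factor [Prim a]]]] ++ [Expr [Term [Factor [Prim id]]] / [Expr [Term [Factor [Prim a]]]]]]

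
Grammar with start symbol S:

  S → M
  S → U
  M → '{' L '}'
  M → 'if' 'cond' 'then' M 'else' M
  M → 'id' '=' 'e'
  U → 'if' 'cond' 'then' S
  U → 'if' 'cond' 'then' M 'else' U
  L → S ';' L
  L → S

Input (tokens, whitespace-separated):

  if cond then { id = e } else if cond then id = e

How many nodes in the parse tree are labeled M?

[S [U if cond then [M { [L [S [M id = e]]] }] else [U if cond then [S [M id = e]]]]]

3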